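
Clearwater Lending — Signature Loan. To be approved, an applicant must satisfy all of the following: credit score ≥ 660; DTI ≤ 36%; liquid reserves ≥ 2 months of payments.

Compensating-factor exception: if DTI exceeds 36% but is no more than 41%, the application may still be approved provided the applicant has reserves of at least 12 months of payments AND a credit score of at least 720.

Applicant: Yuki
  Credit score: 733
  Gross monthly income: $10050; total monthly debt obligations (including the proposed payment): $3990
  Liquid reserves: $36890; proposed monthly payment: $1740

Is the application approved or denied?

Approved

Credit score 733 ≥ 660 (meets base)
DTI: 3,990 ÷ 10,050 = 39.7%, over the 36% base limit.
Reserves = 36,890/1,740 = 21.2 months ≥ 2
DTI 39.7% is within the 36%–41% exception band; checking compensating factors.
Reserves 21.2 ≥ 12 months; credit score 733 ≥ 720.
Both override conditions satisfied; DTI exception granted.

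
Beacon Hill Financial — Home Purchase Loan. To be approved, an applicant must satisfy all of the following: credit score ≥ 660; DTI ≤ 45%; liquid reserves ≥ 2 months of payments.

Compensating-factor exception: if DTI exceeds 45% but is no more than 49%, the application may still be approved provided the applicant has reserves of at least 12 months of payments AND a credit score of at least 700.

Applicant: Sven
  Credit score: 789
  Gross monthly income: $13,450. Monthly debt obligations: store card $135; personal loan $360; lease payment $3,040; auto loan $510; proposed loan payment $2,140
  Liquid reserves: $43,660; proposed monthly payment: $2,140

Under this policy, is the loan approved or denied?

Approved

Credit score 789 ≥ 660 (meets base)
Total debts = (135 + 360 + 3,040 + 510 + 2,140) = 6,185. DTI = 6,185/13,450 = 46% > 45% — standard DTI limit exceeded.
Reserves = 43,660/2,140 = 20.4 months ≥ 2
46% falls in the override range (45%–49%), so the compensating-factor test applies.
Override check — reserves: 20.4 mo (ok); score: 789 (ok).
Both override conditions satisfied; DTI exception granted.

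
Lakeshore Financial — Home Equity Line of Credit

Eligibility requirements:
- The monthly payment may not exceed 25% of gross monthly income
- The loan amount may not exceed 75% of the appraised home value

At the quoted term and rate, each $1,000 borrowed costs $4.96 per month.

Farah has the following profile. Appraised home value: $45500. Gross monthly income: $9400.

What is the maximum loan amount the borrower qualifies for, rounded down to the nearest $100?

Payment cap: 25% × $9,400 = $2,350/month.
At $4.96 per $1,000, that supports 2,350/4.96 × 1,000 ≈ $473,790 → $473,700.
LTV cap: 75% × $45,500 = $34,125 → $34,100.
Binding constraint: loan-to-value.

$34,100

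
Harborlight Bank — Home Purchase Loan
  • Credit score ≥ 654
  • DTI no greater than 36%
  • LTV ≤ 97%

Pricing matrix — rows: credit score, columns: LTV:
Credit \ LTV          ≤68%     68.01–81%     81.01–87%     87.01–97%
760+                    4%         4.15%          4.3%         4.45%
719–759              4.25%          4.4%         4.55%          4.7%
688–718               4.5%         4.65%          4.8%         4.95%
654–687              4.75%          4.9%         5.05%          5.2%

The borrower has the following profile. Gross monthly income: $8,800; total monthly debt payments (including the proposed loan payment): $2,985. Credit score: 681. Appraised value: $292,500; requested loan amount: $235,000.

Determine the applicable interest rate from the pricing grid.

4.9%

Credit score 681 ≥ 654; DTI: 2,985 ÷ 8,800 = 33.9%, within the 36% cap
LTV: 235,000 ÷ 292,500 = 80.3%, within 97% cap
Row: 681 falls in 654–687. Column: 80.3% falls in 68.01–81%. Rate = 4.9%.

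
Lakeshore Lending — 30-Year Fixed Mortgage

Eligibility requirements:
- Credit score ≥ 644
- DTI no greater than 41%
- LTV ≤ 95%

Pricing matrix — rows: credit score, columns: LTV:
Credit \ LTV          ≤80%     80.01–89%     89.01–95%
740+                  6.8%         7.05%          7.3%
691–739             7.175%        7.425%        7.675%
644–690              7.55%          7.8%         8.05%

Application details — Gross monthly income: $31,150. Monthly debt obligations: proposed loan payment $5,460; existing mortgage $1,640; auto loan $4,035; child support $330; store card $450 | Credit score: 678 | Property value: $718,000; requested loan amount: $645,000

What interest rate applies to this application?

8.05%

Credit score 678 ≥ 644; Total monthly debts = (5,460 + 1,640 + 4,035 + 330 + 450) = 11,915. DTI = 11,915/31,150 = 38.3% ≤ 41%
Loan-to-value = 645,000/718,000 = 89.8% — pass (95% max)
Credit 678 → row 644–690; LTV 89.8% → column 89.01–95%. Grid cell → 8.05%.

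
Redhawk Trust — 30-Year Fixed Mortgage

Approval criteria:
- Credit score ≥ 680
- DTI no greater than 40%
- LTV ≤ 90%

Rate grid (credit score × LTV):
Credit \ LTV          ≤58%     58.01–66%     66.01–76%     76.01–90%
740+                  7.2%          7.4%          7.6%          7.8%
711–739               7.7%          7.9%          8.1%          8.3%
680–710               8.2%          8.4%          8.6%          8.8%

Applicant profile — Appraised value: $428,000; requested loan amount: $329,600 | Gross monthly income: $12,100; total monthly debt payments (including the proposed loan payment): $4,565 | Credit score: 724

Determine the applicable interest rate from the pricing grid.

8.3%

Credit score 724 ≥ 680; DTI: 4,565 ÷ 12,100 = 37.7%, within the 40% cap
LTV: 329,600 ÷ 428,000 = 77%, within 90% cap
Score 724 is in the 711–739 band; LTV 77% is in the 76.01–90% band → 8.3%.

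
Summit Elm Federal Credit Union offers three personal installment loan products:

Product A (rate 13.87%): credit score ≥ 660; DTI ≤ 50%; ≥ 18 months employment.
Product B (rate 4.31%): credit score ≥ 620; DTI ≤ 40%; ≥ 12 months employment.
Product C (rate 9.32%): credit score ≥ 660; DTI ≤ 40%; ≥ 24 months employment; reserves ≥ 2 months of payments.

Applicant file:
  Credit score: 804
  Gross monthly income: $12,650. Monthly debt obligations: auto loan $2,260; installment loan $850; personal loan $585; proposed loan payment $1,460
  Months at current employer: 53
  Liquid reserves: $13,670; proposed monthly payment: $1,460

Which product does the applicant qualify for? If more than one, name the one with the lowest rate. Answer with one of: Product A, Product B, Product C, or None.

Total debts = (2,260 + 850 + 585 + 1,460) = 5,155; DTI = 5,155/12,650 = 40.8%.
Reserves = 13,670/1,460 = 9.4 months.
Product A: score 804 ≥ 660; DTI 40.8% ≤ 50%; employment 53 ≥ 18 mo → qualifies.
Product B: score 804 ≥ 620; DTI 40.8% > 40%; employment 53 ≥ 12 mo → does not qualify.
Product C: score 804 ≥ 660; DTI 40.8% > 40%; employment 53 ≥ 24 mo; reserves 9.4 ≥ 2 mo → does not qualify.

Product A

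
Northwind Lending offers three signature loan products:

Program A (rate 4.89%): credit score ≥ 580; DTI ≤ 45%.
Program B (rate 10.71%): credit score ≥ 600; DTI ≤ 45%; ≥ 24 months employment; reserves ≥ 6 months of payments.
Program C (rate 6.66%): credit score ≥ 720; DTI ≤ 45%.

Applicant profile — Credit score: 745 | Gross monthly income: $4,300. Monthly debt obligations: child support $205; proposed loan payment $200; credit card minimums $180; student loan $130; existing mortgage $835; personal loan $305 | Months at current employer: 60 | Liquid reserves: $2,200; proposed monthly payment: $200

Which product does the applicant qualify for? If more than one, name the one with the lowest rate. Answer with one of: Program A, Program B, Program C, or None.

Total debts = (205 + 200 + 180 + 130 + 835 + 305) = 1,855; DTI = 1,855/4,300 = 43.1%.
Reserves = 2,200/200 = 11.0 months.
Program A: score 745 ≥ 580; DTI 43.1% ≤ 45% → qualifies.
Program B: score 745 ≥ 600; DTI 43.1% ≤ 45%; employment 60 ≥ 24 mo; reserves 11.0 ≥ 6 mo → qualifies.
Program C: score 745 ≥ 720; DTI 43.1% ≤ 45% → qualifies.
Qualifying: Program A, Program B, Program C. Lowest rate is 4.89% → Program A.

Program A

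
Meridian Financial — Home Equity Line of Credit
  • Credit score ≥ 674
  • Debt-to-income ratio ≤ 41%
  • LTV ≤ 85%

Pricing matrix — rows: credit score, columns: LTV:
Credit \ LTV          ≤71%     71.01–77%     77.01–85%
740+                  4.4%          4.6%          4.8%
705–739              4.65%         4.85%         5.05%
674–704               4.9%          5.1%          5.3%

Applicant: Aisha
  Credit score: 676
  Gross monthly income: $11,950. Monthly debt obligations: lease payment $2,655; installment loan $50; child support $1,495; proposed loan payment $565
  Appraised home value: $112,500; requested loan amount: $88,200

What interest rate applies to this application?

Credit score 676 ≥ 674; Total monthly debts = (2,655 + 50 + 1,495 + 565) = 4,765. Debt-to-income = 4,765/11,950 = 39.9% — meets 41% limit
LTV = 88,200/112,500 = 78.4% ≤ 85%
Score 676 is in the 674–704 band; LTV 78.4% is in the 77.01–85% band → 5.3%.

5.3%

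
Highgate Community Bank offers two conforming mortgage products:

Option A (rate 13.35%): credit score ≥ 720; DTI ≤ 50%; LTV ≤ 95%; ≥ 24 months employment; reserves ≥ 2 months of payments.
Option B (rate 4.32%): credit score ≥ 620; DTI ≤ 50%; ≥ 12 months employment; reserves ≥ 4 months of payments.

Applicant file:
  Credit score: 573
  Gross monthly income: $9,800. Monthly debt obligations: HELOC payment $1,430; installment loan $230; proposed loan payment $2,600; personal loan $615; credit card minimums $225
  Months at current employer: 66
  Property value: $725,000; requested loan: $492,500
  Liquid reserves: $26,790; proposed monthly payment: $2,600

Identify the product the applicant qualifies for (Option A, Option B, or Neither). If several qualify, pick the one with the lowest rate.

Total debts = (1,430 + 230 + 2,600 + 615 + 225) = 5,100; DTI = 5,100/9,800 = 52%.
LTV = 492,500/725,000 = 67.9%.
Reserves = 26,790/2,600 = 10.3 months.
Option A: score 573 < 720; DTI 52% > 50%; LTV 67.9% ≤ 95%; employment 66 ≥ 24 mo; reserves 10.3 ≥ 2 mo → does not qualify.
Option B: score 573 < 620; DTI 52% > 50%; employment 66 ≥ 12 mo; reserves 10.3 ≥ 4 mo → does not qualify.

Neither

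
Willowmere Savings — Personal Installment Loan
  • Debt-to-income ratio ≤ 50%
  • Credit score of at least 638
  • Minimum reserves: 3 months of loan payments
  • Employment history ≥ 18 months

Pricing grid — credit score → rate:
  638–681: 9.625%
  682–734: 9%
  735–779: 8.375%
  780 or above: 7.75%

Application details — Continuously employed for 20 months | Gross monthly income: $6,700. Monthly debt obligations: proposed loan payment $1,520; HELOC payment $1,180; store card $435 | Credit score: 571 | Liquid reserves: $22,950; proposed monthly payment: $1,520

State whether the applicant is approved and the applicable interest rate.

Denied

Credit score 571 < 638 (below minimum)
Liquid reserves cover 22,950/1,520 = 15.1 months — ≥ 3 required
Total monthly debts = (1,520 + 1,180 + 435) = 3,135. DTI: 3,135 ÷ 6,700 = 46.8%, within the 50% cap
Employment 20 ≥ 18 months
Not all requirements met → denied.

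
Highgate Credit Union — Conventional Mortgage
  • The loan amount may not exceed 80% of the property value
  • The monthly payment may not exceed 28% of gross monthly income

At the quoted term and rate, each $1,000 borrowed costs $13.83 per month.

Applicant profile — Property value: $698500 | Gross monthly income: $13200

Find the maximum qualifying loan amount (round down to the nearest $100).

Payment cap: 28% × $13,200 = $3,696/month.
At $13.83 per $1,000, that supports 3,696/13.83 × 1,000 ≈ $267,245 → $267,200.
LTV cap: 80% × $698,500 = $558,800 → $558,800.
Binding constraint: payment-to-income.

$267,200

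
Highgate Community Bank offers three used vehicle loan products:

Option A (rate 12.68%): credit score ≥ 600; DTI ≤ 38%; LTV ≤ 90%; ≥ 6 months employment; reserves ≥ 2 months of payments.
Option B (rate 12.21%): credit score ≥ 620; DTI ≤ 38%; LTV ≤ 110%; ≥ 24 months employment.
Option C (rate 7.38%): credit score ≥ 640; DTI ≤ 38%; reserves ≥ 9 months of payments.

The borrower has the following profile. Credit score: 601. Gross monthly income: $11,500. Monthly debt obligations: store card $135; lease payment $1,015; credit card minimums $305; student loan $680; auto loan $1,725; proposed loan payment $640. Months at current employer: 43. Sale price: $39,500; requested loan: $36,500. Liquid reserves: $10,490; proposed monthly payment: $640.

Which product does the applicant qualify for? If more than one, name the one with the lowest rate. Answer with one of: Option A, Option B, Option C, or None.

None

Total debts = (135 + 1,015 + 305 + 680 + 1,725 + 640) = 4,500; DTI = 4,500/11,500 = 39.1%.
LTV = 36,500/39,500 = 92.4%.
Reserves = 10,490/640 = 16.4 months.
Option A: score 601 ≥ 600; DTI 39.1% > 38%; LTV 92.4% > 90%; employment 43 ≥ 6 mo; reserves 16.4 ≥ 2 mo → does not qualify.
Option B: score 601 < 620; DTI 39.1% > 38%; LTV 92.4% ≤ 110%; employment 43 ≥ 24 mo → does not qualify.
Option C: score 601 < 640; DTI 39.1% > 38%; reserves 16.4 ≥ 9 mo → does not qualify.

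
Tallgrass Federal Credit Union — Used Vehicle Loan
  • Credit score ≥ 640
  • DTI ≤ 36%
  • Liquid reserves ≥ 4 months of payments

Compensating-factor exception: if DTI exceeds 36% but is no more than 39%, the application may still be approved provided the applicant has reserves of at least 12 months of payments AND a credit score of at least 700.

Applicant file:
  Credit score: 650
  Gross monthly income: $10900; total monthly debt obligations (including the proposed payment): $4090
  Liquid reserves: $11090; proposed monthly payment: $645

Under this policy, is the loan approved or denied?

Denied

Credit score 650 ≥ 640 (meets base)
DTI = 4,090/10,900 = 37.5% > 36% — standard DTI limit exceeded.
Liquid reserves cover 11,090/645 = 17.2 months — ≥ 4 required
DTI 37.5% is within the 36%–39% exception band; checking compensating factors.
Reserves 17.2 ≥ 12 months; credit score 650 < 700.
Compensating-factor requirement not fully met.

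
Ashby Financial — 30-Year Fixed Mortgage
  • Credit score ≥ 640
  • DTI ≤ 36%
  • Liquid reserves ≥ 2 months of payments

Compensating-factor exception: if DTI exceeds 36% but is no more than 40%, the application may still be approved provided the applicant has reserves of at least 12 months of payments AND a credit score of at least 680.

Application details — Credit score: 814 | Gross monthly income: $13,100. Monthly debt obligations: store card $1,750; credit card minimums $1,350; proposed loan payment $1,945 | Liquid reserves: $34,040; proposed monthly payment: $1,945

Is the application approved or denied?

Credit score 814 ≥ 640 (meets base)
Total debts = (1,750 + 1,350 + 1,945) = 5,045. DTI: 5,045 ÷ 13,100 = 38.5%, over the 36% base limit.
Liquid reserves cover 34,040/1,945 = 17.5 months — ≥ 2 required
38.5% falls in the override range (36%–40%), so the compensating-factor test applies.
Override check — reserves: 17.5 mo (ok); score: 814 (ok).
Both override conditions satisfied; DTI exception granted.

Approved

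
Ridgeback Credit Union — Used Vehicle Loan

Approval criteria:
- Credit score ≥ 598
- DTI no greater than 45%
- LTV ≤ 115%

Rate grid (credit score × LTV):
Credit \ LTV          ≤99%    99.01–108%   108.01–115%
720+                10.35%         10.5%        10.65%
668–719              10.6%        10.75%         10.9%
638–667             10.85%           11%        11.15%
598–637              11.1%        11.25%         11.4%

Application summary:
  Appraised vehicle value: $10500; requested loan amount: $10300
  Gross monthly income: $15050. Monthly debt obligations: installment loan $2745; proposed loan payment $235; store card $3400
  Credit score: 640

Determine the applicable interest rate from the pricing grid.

10.85%

Credit score 640 ≥ 598; Total monthly debts = (2,745 + 235 + 3,400) = 6,380. Debt-to-income = 6,380/15,050 = 42.4% — meets 45% limit
LTV = 10,300/10,500 = 98.1% ≤ 115%
Row: 640 falls in 638–667. Column: 98.1% falls in ≤99%. Rate = 10.85%.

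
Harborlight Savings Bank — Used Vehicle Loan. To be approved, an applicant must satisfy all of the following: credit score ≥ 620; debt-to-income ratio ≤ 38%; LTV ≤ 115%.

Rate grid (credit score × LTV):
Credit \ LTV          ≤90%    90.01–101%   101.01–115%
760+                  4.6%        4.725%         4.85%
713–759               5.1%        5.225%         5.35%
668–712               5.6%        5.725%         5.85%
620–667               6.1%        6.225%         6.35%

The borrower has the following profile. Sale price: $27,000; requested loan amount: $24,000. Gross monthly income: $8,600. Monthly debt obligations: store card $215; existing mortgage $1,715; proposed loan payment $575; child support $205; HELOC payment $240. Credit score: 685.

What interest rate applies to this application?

Credit score 685 ≥ 620; Total monthly debts = (215 + 1,715 + 575 + 205 + 240) = 2,950. DTI: 2,950 ÷ 8,600 = 34.3%, within the 38% cap
LTV: 24,000 ÷ 27,000 = 88.9%, within 115% cap
Credit 685 → row 668–712; LTV 88.9% → column ≤90%. Grid cell → 5.6%.

5.6%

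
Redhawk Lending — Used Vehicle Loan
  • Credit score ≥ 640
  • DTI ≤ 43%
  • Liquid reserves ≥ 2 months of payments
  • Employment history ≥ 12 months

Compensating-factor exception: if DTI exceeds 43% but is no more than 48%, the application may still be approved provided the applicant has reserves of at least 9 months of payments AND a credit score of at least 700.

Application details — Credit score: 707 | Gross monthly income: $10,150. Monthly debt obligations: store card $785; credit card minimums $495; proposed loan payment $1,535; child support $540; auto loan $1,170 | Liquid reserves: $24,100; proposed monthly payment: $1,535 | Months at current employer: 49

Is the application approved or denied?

Approved

Credit score 707 ≥ 640 (meets base)
Total debts = (785 + 495 + 1,535 + 540 + 1,170) = 4,525. DTI: 4,525 ÷ 10,150 = 44.6%, over the 43% base limit.
Reserves = 24,100/1,535 = 15.7 months ≥ 2
Employment 49 ≥ 12 months
DTI 44.6% is within the 43%–48% exception band; checking compensating factors.
Reserves 15.7 ≥ 9 months; credit score 707 ≥ 700.
Both compensating conditions met → exception applies.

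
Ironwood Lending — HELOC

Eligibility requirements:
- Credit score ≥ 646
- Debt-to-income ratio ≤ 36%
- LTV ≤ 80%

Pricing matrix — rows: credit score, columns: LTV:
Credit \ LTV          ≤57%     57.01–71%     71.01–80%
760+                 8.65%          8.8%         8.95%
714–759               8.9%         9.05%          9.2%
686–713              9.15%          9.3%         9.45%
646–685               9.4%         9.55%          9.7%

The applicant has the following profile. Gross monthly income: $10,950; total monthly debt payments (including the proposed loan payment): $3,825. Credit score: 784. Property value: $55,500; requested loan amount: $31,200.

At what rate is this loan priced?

8.65%

Credit score 784 ≥ 646; DTI: 3,825 ÷ 10,950 = 34.9%, within the 36% cap
LTV = 31,200/55,500 = 56.2% ≤ 80%
Row: 784 falls in 760+. Column: 56.2% falls in ≤57%. Rate = 8.65%.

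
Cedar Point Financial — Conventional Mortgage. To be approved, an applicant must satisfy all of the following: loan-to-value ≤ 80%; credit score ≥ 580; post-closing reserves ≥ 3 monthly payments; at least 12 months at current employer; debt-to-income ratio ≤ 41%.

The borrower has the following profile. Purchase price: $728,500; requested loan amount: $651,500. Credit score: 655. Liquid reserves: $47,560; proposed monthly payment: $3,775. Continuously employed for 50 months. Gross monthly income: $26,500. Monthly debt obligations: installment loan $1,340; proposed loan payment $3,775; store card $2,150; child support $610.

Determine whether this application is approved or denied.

Denied

LTV = 651,500/728,500 = 89.4% > 80%
Credit score 655 ≥ 580 (meets)
Reserves: 47,560 ÷ 3,775 = 12.6 months (meets 3-month minimum)
Employment 50 ≥ 12 months
Total monthly debts = (1,340 + 3,775 + 2,150 + 610) = 7,875. Debt-to-income = 7,875/26,500 = 29.7% — meets 41% limit
Fails on LTV.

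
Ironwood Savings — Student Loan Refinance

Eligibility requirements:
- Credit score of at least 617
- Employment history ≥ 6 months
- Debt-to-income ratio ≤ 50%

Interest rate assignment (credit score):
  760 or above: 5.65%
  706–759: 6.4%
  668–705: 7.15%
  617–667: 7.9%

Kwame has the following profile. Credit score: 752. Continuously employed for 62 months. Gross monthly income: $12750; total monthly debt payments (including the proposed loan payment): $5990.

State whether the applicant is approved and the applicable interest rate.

Approved at 6.4%

Credit score 752 ≥ 617 (meets minimum)
DTI: 5,990 ÷ 12,750 = 47%, within the 50% cap
Employment 62 ≥ 6 months
All requirements met. Score 752 falls in the 706–759 tier → 6.4%.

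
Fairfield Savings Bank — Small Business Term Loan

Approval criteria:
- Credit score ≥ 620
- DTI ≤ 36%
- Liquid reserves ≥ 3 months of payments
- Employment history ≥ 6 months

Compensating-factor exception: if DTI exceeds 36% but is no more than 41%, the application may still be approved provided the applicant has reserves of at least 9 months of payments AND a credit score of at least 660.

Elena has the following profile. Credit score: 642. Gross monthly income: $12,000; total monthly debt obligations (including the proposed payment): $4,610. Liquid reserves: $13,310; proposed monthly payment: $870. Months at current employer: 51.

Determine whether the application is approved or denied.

Denied

Credit score 642 ≥ 620 (meets base)
DTI = 4,610/12,000 = 38.4% > 36% — standard DTI limit exceeded.
Liquid reserves cover 13,310/870 = 15.3 months — ≥ 3 required
Employment 51 ≥ 6 months
DTI 38.4% is within the 36%–41% exception band; checking compensating factors.
Reserves 15.3 ≥ 9 months; credit score 642 < 660.
Compensating-factor requirement not fully met.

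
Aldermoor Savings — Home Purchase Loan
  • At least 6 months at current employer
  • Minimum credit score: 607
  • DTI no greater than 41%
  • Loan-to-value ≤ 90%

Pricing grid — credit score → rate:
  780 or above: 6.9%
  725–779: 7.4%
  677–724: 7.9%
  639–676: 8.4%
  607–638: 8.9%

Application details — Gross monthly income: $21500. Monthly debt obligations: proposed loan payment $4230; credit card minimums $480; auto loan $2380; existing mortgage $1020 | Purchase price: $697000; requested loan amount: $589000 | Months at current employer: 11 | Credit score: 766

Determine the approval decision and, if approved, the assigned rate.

Approved at 7.4%

Credit score 766 ≥ 607 (meets minimum)
Total monthly debts = (4,230 + 480 + 2,380 + 1,020) = 8,110. Debt-to-income = 8,110/21,500 = 37.7% — meets 41% limit
Employment 11 ≥ 6 months
LTV = 589,000/697,000 = 84.5% ≤ 90%
All requirements met. Score 766 falls in the 725–779 tier → 7.4%.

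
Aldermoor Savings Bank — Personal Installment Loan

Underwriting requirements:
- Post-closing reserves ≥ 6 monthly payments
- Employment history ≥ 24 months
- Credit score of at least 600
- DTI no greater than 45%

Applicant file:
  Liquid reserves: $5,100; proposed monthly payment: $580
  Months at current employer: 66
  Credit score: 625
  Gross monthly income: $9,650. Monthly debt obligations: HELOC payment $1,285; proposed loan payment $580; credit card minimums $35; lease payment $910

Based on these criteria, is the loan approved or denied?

Liquid reserves cover 5,100/580 = 8.8 months — ≥ 6 required
Employment 66 ≥ 24 months
Credit score 625 ≥ 600 (meets)
Total monthly debts = (1,285 + 580 + 35 + 910) = 2,810. DTI = 2,810/9,650 = 29.1% ≤ 45%
All criteria satisfied.

Approved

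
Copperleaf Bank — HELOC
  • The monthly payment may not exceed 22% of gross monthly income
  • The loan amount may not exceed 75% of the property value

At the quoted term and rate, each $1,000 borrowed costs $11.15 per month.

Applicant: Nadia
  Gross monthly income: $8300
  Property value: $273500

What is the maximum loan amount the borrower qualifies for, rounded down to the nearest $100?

Payment cap: 22% × $8,300 = $1,826/month.
At $11.15 per $1,000, that supports 1,826/11.15 × 1,000 ≈ $163,766 → $163,700.
LTV cap: 75% × $273,500 = $205,125 → $205,100.
Binding constraint: payment-to-income.

$163,700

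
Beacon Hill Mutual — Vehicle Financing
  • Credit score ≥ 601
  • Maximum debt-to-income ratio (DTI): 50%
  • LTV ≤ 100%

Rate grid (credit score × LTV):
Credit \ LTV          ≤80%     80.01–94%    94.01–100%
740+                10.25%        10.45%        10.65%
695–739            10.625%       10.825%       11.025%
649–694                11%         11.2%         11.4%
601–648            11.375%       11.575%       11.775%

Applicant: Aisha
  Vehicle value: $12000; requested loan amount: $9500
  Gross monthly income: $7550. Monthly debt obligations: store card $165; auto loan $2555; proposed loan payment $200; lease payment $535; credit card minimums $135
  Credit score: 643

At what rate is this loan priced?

11.375%

Credit score 643 ≥ 601; Total monthly debts = (165 + 2,555 + 200 + 535 + 135) = 3,590. DTI: 3,590 ÷ 7,550 = 47.5%, within the 50% cap
LTV = 9,500/12,000 = 79.2% ≤ 100%
Credit 643 → row 601–648; LTV 79.2% → column ≤80%. Grid cell → 11.375%.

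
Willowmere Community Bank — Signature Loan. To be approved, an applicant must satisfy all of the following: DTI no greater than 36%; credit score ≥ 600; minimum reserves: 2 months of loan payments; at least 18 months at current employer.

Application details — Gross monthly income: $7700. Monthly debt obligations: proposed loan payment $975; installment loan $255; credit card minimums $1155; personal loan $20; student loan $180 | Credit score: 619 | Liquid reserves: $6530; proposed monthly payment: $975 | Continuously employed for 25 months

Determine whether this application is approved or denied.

Approved

Total monthly debts = (975 + 255 + 1,155 + 20 + 180) = 2,585. DTI: 2,585 ÷ 7,700 = 33.6%, within the 36% cap
Credit score 619 ≥ 600 (meets)
Liquid reserves cover 6,530/975 = 6.7 months — ≥ 2 required
Employment 25 ≥ 18 months
All criteria satisfied.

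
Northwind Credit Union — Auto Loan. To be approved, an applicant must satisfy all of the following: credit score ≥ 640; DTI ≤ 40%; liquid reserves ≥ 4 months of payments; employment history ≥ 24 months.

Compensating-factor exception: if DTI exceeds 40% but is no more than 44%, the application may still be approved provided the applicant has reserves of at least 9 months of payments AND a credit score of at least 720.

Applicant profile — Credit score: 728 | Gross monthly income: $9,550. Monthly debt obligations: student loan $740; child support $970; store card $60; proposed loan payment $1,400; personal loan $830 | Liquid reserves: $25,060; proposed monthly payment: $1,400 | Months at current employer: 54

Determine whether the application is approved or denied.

Approved

Credit score 728 ≥ 640 (meets base)
Total debts = (740 + 970 + 60 + 1,400 + 830) = 4,000. DTI = 4,000/9,550 = 41.9% > 40% — standard DTI limit exceeded.
Reserves = 25,060/1,400 = 17.9 months ≥ 4
Employment 54 ≥ 24 months
41.9% falls in the override range (40%–44%), so the compensating-factor test applies.
Reserves 17.9 ≥ 9 months; credit score 728 ≥ 720.
Both override conditions satisfied; DTI exception granted.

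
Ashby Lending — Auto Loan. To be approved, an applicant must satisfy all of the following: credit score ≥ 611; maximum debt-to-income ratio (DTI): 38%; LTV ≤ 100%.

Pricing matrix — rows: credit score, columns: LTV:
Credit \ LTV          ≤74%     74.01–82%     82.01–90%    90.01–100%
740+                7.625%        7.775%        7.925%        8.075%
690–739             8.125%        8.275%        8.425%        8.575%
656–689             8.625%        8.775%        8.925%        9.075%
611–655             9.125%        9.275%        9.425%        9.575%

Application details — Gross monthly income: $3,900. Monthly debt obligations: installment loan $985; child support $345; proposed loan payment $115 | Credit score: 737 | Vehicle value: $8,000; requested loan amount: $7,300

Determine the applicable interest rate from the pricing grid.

Credit score 737 ≥ 611; Total monthly debts = (985 + 345 + 115) = 1,445. Debt-to-income = 1,445/3,900 = 37.1% — meets 38% limit
Loan-to-value = 7,300/8,000 = 91.2% — pass (100% max)
Score 737 is in the 690–739 band; LTV 91.2% is in the 90.01–100% band → 8.575%.

8.575%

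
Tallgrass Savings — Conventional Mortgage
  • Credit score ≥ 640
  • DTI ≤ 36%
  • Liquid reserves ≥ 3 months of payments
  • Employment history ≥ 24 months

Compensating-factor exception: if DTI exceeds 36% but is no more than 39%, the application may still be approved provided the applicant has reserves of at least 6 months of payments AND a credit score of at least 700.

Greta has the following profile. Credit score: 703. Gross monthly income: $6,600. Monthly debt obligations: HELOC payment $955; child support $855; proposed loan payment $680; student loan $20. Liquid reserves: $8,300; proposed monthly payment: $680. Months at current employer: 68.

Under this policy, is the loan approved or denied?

Credit score 703 ≥ 640 (meets base)
Total debts = (955 + 855 + 680 + 20) = 2,510. DTI: 2,510 ÷ 6,600 = 38%, over the 36% base limit.
Liquid reserves cover 8,300/680 = 12.2 months — ≥ 3 required
Employment 68 ≥ 24 months
38% falls in the override range (36%–39%), so the compensating-factor test applies.
Override check — reserves: 12.2 mo (ok); score: 703 (ok).
Both compensating conditions met → exception applies.

Approved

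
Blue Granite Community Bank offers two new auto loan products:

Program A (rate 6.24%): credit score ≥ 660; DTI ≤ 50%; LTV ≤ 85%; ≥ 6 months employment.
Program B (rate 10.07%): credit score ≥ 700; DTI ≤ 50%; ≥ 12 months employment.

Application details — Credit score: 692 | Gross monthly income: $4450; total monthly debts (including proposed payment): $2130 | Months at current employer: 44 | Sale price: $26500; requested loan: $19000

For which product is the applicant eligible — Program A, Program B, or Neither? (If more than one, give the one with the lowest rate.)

Program A

DTI = 2,130/4,450 = 47.9%.
LTV = 19,000/26,500 = 71.7%.
Program A: score 692 ≥ 660; DTI 47.9% ≤ 50%; LTV 71.7% ≤ 85%; employment 44 ≥ 6 mo → qualifies.
Program B: score 692 < 700; DTI 47.9% ≤ 50%; employment 44 ≥ 12 mo → does not qualify.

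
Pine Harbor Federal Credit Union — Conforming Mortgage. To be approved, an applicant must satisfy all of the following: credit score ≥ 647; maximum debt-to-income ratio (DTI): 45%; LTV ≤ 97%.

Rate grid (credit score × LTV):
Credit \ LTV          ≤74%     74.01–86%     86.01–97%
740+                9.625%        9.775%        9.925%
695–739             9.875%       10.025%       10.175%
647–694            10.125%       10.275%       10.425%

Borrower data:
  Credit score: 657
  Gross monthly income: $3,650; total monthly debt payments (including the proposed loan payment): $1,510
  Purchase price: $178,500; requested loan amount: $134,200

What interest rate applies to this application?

10.275%

Credit score 657 ≥ 647; DTI = 1,510/3,650 = 41.4% ≤ 45%
LTV = 134,200/178,500 = 75.2% ≤ 97%
Score 657 is in the 647–694 band; LTV 75.2% is in the 74.01–86% band → 10.275%.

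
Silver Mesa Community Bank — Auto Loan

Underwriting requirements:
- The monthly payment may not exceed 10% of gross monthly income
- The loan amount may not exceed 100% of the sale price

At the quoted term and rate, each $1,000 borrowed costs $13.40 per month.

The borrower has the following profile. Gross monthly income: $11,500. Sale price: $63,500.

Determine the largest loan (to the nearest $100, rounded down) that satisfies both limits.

Payment cap: 10% × $11,500 = $1,150/month.
At $13.40 per $1,000, that supports 1,150/13.40 × 1,000 ≈ $85,820 → $85,800.
LTV cap: 100% × $63,500 = $63,500 → $63,500.
Binding constraint: loan-to-value.

$63,500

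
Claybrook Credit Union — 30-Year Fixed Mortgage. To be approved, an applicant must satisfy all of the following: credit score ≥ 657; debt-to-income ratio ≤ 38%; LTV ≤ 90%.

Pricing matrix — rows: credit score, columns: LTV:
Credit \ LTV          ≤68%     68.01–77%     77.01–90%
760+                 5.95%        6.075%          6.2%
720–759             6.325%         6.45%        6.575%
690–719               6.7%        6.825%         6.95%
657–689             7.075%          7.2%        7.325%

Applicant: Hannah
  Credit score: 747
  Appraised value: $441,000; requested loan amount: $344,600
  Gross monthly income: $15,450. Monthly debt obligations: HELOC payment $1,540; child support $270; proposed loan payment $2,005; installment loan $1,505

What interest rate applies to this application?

Credit score 747 ≥ 657; Total monthly debts = (1,540 + 270 + 2,005 + 1,505) = 5,320. DTI = 5,320/15,450 = 34.4% ≤ 38%
Loan-to-value = 344,600/441,000 = 78.1% — pass (90% max)
Score 747 is in the 720–759 band; LTV 78.1% is in the 77.01–90% band → 6.575%.

6.575%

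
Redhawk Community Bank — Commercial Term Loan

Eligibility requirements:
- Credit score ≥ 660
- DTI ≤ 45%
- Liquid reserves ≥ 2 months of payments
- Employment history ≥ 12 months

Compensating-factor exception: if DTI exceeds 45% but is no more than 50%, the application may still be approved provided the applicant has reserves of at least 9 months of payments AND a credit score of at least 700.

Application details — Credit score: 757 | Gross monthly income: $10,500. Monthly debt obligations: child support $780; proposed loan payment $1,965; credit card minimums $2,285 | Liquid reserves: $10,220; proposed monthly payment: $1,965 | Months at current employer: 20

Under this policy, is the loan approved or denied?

Denied

Credit score 757 ≥ 660 (meets base)
Total debts = (780 + 1,965 + 2,285) = 5,030. DTI = 5,030/10,500 = 47.9% > 45% — standard DTI limit exceeded.
Reserves: 10,220 ÷ 1,965 = 5.2 months (meets 2-month minimum)
Employment 20 ≥ 12 months
47.9% falls in the override range (45%–50%), so the compensating-factor test applies.
Override check — reserves: 5.2 mo (short of 9); score: 757 (ok).
Compensating-factor requirement not fully met.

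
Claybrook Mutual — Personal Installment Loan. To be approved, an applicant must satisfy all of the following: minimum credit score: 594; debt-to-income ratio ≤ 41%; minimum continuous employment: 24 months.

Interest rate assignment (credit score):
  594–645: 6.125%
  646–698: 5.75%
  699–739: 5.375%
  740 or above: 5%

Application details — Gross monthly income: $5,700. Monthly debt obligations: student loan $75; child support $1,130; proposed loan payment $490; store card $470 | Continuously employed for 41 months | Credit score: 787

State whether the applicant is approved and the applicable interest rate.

Approved at 5%

Credit score 787 ≥ 594 (meets minimum)
Employment 41 ≥ 24 months
Total monthly debts = (75 + 1,130 + 490 + 470) = 2,165. DTI: 2,165 ÷ 5,700 = 38%, within the 41% cap
All requirements met. Score 787 falls in the 740 or above tier → 5%.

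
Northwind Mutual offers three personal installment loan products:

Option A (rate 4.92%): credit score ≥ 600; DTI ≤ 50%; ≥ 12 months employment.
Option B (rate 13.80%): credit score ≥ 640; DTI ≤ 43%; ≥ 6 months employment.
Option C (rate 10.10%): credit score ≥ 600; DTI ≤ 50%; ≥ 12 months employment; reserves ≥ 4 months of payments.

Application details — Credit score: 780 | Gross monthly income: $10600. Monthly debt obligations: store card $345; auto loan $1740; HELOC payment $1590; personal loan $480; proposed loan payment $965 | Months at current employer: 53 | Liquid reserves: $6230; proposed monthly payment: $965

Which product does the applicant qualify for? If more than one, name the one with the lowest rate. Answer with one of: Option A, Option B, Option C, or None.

Option A

Total debts = (345 + 1,740 + 1,590 + 480 + 965) = 5,120; DTI = 5,120/10,600 = 48.3%.
Reserves = 6,230/965 = 6.5 months.
Option A: score 780 ≥ 600; DTI 48.3% ≤ 50%; employment 53 ≥ 12 mo → qualifies.
Option B: score 780 ≥ 640; DTI 48.3% > 43%; employment 53 ≥ 6 mo → does not qualify.
Option C: score 780 ≥ 600; DTI 48.3% ≤ 50%; employment 53 ≥ 12 mo; reserves 6.5 ≥ 4 mo → qualifies.
Qualifying: Option A, Option C. Lowest rate is 4.92% → Option A.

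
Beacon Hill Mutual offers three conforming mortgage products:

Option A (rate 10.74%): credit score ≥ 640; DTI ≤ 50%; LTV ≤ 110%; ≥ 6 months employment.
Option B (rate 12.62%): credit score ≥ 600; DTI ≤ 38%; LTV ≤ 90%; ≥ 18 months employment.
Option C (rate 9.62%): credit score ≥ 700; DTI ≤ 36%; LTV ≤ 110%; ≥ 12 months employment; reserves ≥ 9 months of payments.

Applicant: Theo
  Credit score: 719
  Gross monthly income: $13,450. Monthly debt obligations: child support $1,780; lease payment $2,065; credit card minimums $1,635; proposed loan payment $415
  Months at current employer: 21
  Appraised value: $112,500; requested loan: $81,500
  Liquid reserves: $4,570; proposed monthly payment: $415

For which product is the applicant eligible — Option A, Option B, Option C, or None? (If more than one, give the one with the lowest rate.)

Option A

Total debts = (1,780 + 2,065 + 1,635 + 415) = 5,895; DTI = 5,895/13,450 = 43.8%.
LTV = 81,500/112,500 = 72.4%.
Reserves = 4,570/415 = 11.0 months.
Option A: score 719 ≥ 640; DTI 43.8% ≤ 50%; LTV 72.4% ≤ 110%; employment 21 ≥ 6 mo → qualifies.
Option B: score 719 ≥ 600; DTI 43.8% > 38%; LTV 72.4% ≤ 90%; employment 21 ≥ 18 mo → does not qualify.
Option C: score 719 ≥ 700; DTI 43.8% > 36%; LTV 72.4% ≤ 110%; employment 21 ≥ 12 mo; reserves 11.0 ≥ 9 mo → does not qualify.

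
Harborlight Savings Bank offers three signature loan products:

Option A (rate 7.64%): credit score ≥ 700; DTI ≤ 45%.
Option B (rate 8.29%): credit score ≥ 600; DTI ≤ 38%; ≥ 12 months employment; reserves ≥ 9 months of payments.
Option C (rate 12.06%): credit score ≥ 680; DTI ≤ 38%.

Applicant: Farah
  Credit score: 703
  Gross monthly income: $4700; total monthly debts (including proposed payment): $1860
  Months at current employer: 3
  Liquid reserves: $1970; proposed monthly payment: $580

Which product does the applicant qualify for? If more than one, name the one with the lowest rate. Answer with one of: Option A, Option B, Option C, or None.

DTI = 1,860/4,700 = 39.6%.
Reserves = 1,970/580 = 3.4 months.
Option A: score 703 ≥ 700; DTI 39.6% ≤ 45% → qualifies.
Option B: score 703 ≥ 600; DTI 39.6% > 38%; employment 3 < 12 mo; reserves 3.4 < 9 mo → does not qualify.
Option C: score 703 ≥ 680; DTI 39.6% > 38% → does not qualify.

Option A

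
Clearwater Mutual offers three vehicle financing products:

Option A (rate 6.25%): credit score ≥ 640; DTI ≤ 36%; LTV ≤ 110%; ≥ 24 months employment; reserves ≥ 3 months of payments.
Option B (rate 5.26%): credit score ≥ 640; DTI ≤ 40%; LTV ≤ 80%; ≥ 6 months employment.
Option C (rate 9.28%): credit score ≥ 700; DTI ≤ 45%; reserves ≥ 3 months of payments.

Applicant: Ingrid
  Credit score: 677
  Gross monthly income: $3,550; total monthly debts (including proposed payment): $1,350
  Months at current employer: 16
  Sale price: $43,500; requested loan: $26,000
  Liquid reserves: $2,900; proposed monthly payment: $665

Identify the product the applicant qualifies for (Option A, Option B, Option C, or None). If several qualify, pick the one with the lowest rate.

Option B

DTI = 1,350/3,550 = 38%.
LTV = 26,000/43,500 = 59.8%.
Reserves = 2,900/665 = 4.4 months.
Option A: score 677 ≥ 640; DTI 38% > 36%; LTV 59.8% ≤ 110%; employment 16 < 24 mo; reserves 4.4 ≥ 3 mo → does not qualify.
Option B: score 677 ≥ 640; DTI 38% ≤ 40%; LTV 59.8% ≤ 80%; employment 16 ≥ 6 mo → qualifies.
Option C: score 677 < 700; DTI 38% ≤ 45%; reserves 4.4 ≥ 3 mo → does not qualify.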